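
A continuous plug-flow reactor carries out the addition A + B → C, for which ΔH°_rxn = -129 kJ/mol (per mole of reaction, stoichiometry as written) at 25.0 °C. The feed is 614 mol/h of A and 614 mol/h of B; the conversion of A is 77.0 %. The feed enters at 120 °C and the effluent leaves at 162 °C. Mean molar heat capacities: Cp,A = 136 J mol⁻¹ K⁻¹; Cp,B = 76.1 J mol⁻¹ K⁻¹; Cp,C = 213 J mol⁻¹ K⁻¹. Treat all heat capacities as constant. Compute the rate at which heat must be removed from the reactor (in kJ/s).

Q_out = 15.4 kJ/s

Extent of reaction ξ = 0.770 × 614 = 472.78 mol/h
Reaction term: ξ·ΔH°_rxn = 472.78 × -129 = -60989 kJ/h
Sensible, feed 120→25 °C: -12372 kJ/h
Outlet flows (mol/h): A 141.22, B 141.22, C 472.78
Sensible, products 25→162 °C: 17900 kJ/h
Q = ΔH = -55461 kJ/h = -15.406 kW
Heat removed = 15.406 kJ/s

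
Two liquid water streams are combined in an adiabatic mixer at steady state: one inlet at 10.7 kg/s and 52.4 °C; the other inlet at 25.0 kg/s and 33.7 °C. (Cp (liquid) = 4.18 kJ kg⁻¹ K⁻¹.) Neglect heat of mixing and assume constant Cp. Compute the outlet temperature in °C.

T_out = 39.3 °C

No heat crosses the boundary, so H_out = H_in.
Σ ṁᵢCp,ᵢTᵢ = 10.7×4.18×52.4 + 25.0×4.18×33.7 = 5865.3
Σ ṁᵢCp,ᵢ = 10.7×4.18 + 25.0×4.18 = 149.23
T_out = 5865.3 / 149.23 = 39.305 °C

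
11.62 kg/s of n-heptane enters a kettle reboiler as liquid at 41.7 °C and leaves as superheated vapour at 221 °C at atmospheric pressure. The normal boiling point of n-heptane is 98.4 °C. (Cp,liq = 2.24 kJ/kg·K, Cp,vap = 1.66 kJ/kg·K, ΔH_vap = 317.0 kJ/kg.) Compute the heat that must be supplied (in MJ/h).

Q = 27100 MJ/h

liquid 41.7→98.4 °C: 127.01 kJ/kg
vaporisation at 98.4 °C: 317 kJ/kg
vapour 98.4→221 °C: 203.52 kJ/kg
Δh = 127.01 + 317 + 203.52 = 647.52 kJ/kg
Q = ṁ·Δh = 11.62 kg/s × 647.52 kJ/kg = 7524.2 kJ/s
|Q| = 7524.2 kW = 27087 MJ/h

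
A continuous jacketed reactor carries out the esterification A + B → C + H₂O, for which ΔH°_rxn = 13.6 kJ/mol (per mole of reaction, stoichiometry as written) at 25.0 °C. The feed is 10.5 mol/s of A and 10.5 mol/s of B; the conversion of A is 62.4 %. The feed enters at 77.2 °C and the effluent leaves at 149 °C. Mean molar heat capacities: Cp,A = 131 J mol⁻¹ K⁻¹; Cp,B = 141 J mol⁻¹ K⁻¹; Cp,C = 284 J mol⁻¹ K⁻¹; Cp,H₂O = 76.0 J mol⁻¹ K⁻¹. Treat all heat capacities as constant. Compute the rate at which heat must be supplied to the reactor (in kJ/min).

Extent of reaction ξ = 0.624 × 10.5 = 6.552 mol/s
Reaction term: ξ·ΔH°_rxn = 6.552 × 13.6 = 89.107 kJ/s
Sensible, feed 77.2→25 °C: -149.08 kJ/s
Outlet flows (mol/s): A 3.948, B 3.948, C 6.552, H₂O 6.552
Sensible, products 25→149 °C: 425.64 kJ/s
Q = ΔH = 365.66 kJ/s = 365.66 kW
Heat supplied = 21940 kJ/min

Q_in = 21900 kJ/min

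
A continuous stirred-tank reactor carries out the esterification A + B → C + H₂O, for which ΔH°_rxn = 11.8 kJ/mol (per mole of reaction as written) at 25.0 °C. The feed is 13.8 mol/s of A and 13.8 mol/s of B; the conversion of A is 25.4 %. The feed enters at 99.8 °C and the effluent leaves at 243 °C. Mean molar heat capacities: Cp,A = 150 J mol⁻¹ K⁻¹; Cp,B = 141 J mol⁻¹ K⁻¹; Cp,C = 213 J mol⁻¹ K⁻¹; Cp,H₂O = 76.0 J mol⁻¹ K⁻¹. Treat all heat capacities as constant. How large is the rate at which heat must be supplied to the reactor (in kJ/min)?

Extent of reaction ξ = 0.254 × 13.8 = 3.5052 mol/s
Reaction term: ξ·ΔH°_rxn = 3.5052 × 11.8 = 41.361 kJ/s
Sensible, feed 99.8→25 °C: -300.38 kJ/s
Outlet flows (mol/s): A 10.295, B 10.295, C 3.5052, H₂O 3.5052
Sensible, products 25→243 °C: 873.92 kJ/s
Q = ΔH = 614.9 kJ/s = 614.9 kW
Heat supplied = 36894 kJ/min

Q_in = 36900 kJ/min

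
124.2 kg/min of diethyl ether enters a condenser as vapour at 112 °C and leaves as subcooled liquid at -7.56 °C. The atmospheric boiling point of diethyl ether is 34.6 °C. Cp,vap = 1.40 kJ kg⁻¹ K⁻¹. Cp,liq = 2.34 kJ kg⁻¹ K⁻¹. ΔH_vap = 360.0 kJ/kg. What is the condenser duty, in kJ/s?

Q_c = 1170 kJ/s

vapour 112→34.6 °C: -108.36 kJ/kg
condensation at 34.6 °C: -360 kJ/kg
liquid 34.6→-7.56 °C: -98.654 kJ/kg
Δh = -108.36 + -360 + -98.654 = -567.01 kJ/kg
Q = ṁ·Δh = 124.2 kg/min × -567.01 kJ/kg = -70423 kJ/min
|Q| = 1173.7 kW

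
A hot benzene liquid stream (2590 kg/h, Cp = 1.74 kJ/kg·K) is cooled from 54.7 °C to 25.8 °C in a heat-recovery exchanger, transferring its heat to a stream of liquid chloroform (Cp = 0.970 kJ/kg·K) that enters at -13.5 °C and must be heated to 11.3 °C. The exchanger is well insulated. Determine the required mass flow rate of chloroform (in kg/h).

Heat released by hot stream: Q = 2590 × 1.74 × (54.7 − 25.8) = 130240 kJ/h
Energy balance on cold side (adiabatic exchanger): Q = ṁ_c·Cp_c·(T_c,out − T_c,in)
ṁ_c = 130240 / [0.970 × (11.3 − -13.5)] = 5414.1 kg/h

ṁ_c = 5410 kg/h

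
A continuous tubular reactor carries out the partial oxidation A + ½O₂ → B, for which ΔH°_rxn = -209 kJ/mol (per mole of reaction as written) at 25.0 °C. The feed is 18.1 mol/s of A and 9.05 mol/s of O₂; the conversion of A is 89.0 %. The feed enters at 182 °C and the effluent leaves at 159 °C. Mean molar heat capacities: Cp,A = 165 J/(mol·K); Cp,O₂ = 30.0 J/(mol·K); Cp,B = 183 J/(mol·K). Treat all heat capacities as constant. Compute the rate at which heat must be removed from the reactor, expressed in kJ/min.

Extent of reaction ξ = 0.890 × 18.1 = 16.109 mol/s
Reaction term: ξ·ΔH°_rxn = 16.109 × -209 = -3366.8 kJ/s
Sensible, feed 182→25 °C: -511.51 kJ/s
Outlet flows (mol/s): A 1.991, O₂ 0.9955, B 16.109
Sensible, products 25→159 °C: 443.05 kJ/s
Q = ΔH = -3435.2 kJ/s = -3435.2 kW
Heat removed = 206110 kJ/min

Q_out = 206000 kJ/min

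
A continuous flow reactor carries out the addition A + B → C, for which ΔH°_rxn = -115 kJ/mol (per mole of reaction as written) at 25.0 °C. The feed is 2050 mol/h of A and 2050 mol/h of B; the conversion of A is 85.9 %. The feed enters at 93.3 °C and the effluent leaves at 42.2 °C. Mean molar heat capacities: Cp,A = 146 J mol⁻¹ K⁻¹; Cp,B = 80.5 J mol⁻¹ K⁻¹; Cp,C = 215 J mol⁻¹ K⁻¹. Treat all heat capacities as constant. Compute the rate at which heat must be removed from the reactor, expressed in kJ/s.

Q_out = 62.9 kJ/s

Extent of reaction ξ = 0.859 × 2050 = 1761 mol/h
Reaction term: ξ·ΔH°_rxn = 1761 × -115 = -202510 kJ/h
Sensible, feed 93.3→25 °C: -31713 kJ/h
Outlet flows (mol/h): A 289.05, B 289.05, C 1761
Sensible, products 25→42.2 °C: 7638.1 kJ/h
Q = ΔH = -226580 kJ/h = -62.94 kW
Heat removed = 62.94 kJ/s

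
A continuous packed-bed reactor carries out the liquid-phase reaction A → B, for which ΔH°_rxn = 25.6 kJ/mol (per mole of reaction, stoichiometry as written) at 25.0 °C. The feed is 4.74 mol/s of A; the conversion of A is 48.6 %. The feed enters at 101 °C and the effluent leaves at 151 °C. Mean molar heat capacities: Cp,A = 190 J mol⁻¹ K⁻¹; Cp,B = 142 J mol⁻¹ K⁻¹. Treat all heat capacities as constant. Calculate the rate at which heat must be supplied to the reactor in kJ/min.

Extent of reaction ξ = 0.486 × 4.74 = 2.3036 mol/s
Reaction term: ξ·ΔH°_rxn = 2.3036 × 25.6 = 58.973 kJ/s
Sensible, feed 101→25 °C: -68.446 kJ/s
Outlet flows (mol/s): A 2.4364, B 2.3036
Sensible, products 25→151 °C: 99.543 kJ/s
Q = ΔH = 90.071 kJ/s = 90.071 kW
Heat supplied = 5404.2 kJ/min

Q_in = 5400 kJ/min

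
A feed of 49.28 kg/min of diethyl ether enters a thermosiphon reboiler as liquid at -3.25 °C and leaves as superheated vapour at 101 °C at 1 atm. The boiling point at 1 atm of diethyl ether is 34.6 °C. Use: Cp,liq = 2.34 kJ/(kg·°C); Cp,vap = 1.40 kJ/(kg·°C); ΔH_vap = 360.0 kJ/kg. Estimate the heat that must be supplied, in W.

liquid -3.25→34.6 °C: 88.569 kJ/kg
vaporisation at 34.6 °C: 360 kJ/kg
vapour 34.6→101 °C: 92.96 kJ/kg
Δh = 88.569 + 360 + 92.96 = 541.53 kJ/kg
Q = ṁ·Δh = 49.28 kg/min × 541.53 kJ/kg = 26687 kJ/min
|Q| = 444.78 kW = 444780 W

Q = 445000 W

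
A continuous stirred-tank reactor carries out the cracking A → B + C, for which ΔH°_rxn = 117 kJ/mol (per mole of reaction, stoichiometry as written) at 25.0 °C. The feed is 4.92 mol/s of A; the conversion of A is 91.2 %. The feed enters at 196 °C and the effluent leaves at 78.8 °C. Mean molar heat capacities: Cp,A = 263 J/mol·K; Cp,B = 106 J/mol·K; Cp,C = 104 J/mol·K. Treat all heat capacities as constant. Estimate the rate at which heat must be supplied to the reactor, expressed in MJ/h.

Extent of reaction ξ = 0.912 × 4.92 = 4.487 mol/s
Reaction term: ξ·ΔH°_rxn = 4.487 × 117 = 524.98 kJ/s
Sensible, feed 196→25 °C: -221.27 kJ/s
Outlet flows (mol/s): A 0.43296, B 4.487, C 4.487
Sensible, products 25→78.8 °C: 56.821 kJ/s
Q = ΔH = 360.54 kJ/s = 360.54 kW
Heat supplied = 1297.9 MJ/h

Q_in = 1300 MJ/h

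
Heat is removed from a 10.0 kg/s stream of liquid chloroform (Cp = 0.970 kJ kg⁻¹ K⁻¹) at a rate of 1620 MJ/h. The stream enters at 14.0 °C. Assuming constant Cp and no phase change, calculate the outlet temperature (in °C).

Q = 1620 MJ/h = 450 kJ/s
ΔT = Q/(ṁ·Cp) = 450/(10.0×0.970) = 46.392 K
T_out = 14.0 − 46.392 = -32.392 °C

T_out = -32.4 °C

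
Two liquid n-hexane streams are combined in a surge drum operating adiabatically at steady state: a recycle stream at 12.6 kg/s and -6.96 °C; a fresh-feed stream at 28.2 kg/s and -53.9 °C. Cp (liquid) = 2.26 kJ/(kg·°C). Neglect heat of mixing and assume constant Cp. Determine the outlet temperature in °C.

T_out = -39.4 °C

Energy balance with Q = 0: Σ ṁᵢCp,ᵢ(T_out − Tᵢ) = 0
T_out = Σ ṁᵢCp,ᵢTᵢ / Σ ṁᵢCp,ᵢ
      = -3633.3 / 92.208 = -39.404 °C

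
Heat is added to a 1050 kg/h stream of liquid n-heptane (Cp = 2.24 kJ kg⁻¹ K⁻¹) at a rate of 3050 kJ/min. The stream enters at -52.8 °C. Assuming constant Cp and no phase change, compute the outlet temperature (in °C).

Q = 3050 kJ/min = 183000 kJ/h
ΔT = Q/(ṁ·Cp) = 183000/(1050×2.24) = 77.806 K
T_out = -52.8 + 77.806 = 25.006 °C

T_out = 25.0 °C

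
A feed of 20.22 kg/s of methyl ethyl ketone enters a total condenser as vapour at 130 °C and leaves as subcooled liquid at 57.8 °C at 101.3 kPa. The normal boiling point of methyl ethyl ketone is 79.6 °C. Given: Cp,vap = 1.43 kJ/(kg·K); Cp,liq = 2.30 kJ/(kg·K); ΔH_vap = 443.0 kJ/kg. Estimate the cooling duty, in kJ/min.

vapour 130→79.6 °C: -72.072 kJ/kg
condensation at 79.6 °C: -443 kJ/kg
liquid 79.6→57.8 °C: -50.14 kJ/kg
Δh = -72.072 + -443 + -50.14 = -565.21 kJ/kg
Q = ṁ·Δh = 20.22 kg/s × -565.21 kJ/kg = -11429 kJ/s
|Q| = 11429 kW = 685720 kJ/min

Q_c = 686000 kJ/min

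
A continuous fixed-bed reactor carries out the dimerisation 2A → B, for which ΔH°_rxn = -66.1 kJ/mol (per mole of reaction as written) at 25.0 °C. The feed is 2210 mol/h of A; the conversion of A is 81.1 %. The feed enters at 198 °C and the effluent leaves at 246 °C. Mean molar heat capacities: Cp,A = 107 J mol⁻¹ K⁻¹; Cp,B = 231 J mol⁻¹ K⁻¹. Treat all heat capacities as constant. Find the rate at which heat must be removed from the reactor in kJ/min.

Extent of reaction ξ = 0.811 × 2210 / 2 = 896.16 mol/h
Reaction term: ξ·ΔH°_rxn = 896.16 × -66.1 = -59236 kJ/h
Sensible, feed 198→25 °C: -40909 kJ/h
Outlet flows (mol/h): A 417.69, B 896.16
Sensible, products 25→246 °C: 55627 kJ/h
Q = ΔH = -44518 kJ/h = -12.366 kW
Heat removed = 741.97 kJ/min

Q_out = 742 kJ/min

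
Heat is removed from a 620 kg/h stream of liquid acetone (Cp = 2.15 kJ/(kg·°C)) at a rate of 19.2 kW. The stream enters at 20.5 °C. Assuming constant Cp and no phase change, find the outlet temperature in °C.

T_out = -31.4 °C

Q = 19.2 kW = 69120 kJ/h
ΔT = Q/(ṁ·Cp) = 69120/(620×2.15) = 51.853 K
T_out = 20.5 − 51.853 = -31.353 °C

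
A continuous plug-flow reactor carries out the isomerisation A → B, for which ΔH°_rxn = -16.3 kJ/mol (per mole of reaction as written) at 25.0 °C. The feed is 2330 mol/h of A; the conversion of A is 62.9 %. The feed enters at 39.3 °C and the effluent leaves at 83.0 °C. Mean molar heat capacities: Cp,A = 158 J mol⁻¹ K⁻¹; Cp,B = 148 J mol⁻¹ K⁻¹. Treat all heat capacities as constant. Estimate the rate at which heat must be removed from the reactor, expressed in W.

Q_out = 2400 W

Extent of reaction ξ = 0.629 × 2330 = 1465.6 mol/h
Reaction term: ξ·ΔH°_rxn = 1465.6 × -16.3 = -23889 kJ/h
Sensible, feed 39.3→25 °C: -5264.4 kJ/h
Outlet flows (mol/h): A 864.43, B 1465.6
Sensible, products 25→83.0 °C: 20502 kJ/h
Q = ΔH = -8651.1 kJ/h = -2.4031 kW
Heat removed = 2403.1 W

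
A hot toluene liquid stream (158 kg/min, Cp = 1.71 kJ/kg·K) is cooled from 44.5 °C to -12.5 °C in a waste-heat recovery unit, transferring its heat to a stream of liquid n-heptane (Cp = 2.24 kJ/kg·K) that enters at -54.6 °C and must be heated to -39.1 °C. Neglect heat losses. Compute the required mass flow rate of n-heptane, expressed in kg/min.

ṁ_c = 444 kg/min

Heat released by hot stream: Q = 158 × 1.71 × (44.5 − -12.5) = 15400 kJ/min
Energy balance on cold side (adiabatic exchanger): Q = ṁ_c·Cp_c·(T_c,out − T_c,in)
ṁ_c = 15400 / [2.24 × (-39.1 − -54.6)] = 443.56 kg/min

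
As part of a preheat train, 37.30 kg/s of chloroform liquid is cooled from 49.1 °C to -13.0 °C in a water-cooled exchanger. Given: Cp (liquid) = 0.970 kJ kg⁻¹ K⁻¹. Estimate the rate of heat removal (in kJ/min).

Q = ṁ·Cp·ΔT = 37.30 × 0.970 × (-13.0 − 49.1) = -2246.8 kJ/s
Cooling duty = 134810 kJ/min

Q_c = 135000 kJ/min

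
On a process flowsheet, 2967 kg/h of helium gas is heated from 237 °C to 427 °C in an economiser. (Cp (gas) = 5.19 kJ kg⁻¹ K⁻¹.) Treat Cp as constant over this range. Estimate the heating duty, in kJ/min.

Q = ṁ·Cp·ΔT = 2967 × 5.19 × (427 − 237) = 2.9258e+06 kJ/h
Converting: 2.9258e+06 / 3600 s = 812.71 kW
Heating duty = 48763 kJ/min

Q = 48800 kJ/min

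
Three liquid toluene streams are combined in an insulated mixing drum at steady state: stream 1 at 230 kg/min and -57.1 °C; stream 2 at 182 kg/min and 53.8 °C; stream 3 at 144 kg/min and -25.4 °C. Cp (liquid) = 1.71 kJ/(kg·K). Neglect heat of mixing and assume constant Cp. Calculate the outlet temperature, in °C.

Energy balance with Q = 0: Σ ṁᵢCp,ᵢ(T_out − Tᵢ) = 0
Σ ṁᵢCp,ᵢTᵢ = 230×1.71×-57.1 + 182×1.71×53.8 + 144×1.71×-25.4 = -11968
Σ ṁᵢCp,ᵢ = 230×1.71 + 182×1.71 + 144×1.71 = 950.76
T_out = -11968 / 950.76 = -12.588 °C

T_out = -12.6 °C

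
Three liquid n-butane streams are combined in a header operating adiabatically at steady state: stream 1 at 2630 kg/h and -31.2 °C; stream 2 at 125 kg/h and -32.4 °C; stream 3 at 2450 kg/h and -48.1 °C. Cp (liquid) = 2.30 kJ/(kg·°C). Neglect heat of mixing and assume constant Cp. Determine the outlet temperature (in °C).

T_out = -39.2 °C

Adiabatic, steady state ⇒ Σ ṁᵢCp,ᵢ(T_out − Tᵢ) = 0
T_out = Σ ṁᵢCp,ᵢTᵢ / Σ ṁᵢCp,ᵢ
      = -469090 / 11972 = -39.184 °C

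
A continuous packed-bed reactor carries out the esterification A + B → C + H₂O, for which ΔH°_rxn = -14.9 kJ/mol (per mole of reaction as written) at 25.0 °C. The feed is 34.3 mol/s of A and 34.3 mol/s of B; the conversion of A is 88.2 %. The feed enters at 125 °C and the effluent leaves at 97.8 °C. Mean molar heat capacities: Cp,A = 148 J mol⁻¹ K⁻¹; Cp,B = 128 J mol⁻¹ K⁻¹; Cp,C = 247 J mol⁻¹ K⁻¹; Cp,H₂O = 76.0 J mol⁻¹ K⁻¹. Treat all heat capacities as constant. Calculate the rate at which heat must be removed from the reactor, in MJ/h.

Q_out = 2180 MJ/h

Extent of reaction ξ = 0.882 × 34.3 = 30.253 mol/s
Reaction term: ξ·ΔH°_rxn = 30.253 × -14.9 = -450.76 kJ/s
Sensible, feed 125→25 °C: -946.68 kJ/s
Outlet flows (mol/s): A 4.0474, B 4.0474, C 30.253, H₂O 30.253
Sensible, products 25→97.8 °C: 792.7 kJ/s
Q = ΔH = -604.75 kJ/s = -604.75 kW
Heat removed = 2177.1 MJ/h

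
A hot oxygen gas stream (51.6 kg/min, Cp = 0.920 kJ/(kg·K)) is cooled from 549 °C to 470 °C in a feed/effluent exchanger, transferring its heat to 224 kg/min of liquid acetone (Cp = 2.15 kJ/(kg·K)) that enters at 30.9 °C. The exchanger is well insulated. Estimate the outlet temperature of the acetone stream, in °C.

Heat released by hot stream: Q = 51.6 × 0.920 × (549 − 470) = 3750.3 kJ/min
Energy balance on cold side (adiabatic exchanger): Q = ṁ_c·Cp_c·(T_c,out − T_c,in)
T_c,out = 30.9 + 3750.3/(224 × 2.15) = 38.687 °C

T_c,out = 38.7 °C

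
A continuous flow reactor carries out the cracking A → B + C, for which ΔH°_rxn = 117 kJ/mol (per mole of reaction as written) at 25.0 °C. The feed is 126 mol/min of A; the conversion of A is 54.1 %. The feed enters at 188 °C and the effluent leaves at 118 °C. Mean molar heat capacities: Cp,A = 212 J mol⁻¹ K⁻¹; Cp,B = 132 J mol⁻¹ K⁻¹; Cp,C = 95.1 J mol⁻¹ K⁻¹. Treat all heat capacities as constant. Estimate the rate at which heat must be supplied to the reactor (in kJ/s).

Q_in = 103 kJ/s

Extent of reaction ξ = 0.541 × 126 = 68.166 mol/min
Reaction term: ξ·ΔH°_rxn = 68.166 × 117 = 7975.4 kJ/min
Sensible, feed 188→25 °C: -4354.1 kJ/min
Outlet flows (mol/min): A 57.834, B 68.166, C 68.166
Sensible, products 25→118 °C: 2579.9 kJ/min
Q = ΔH = 6201.3 kJ/min = 103.36 kW
Heat supplied = 103.36 kJ/s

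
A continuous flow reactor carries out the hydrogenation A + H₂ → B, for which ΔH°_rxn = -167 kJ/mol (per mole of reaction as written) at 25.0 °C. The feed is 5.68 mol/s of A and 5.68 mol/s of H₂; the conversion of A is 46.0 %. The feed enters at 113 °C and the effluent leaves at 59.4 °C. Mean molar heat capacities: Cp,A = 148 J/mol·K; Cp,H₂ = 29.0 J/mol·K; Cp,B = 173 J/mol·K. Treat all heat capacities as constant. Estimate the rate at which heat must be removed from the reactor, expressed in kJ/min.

Q_out = 29400 kJ/min

Extent of reaction ξ = 0.460 × 5.68 = 2.6128 mol/s
Reaction term: ξ·ΔH°_rxn = 2.6128 × -167 = -436.34 kJ/s
Sensible, feed 113→25 °C: -88.472 kJ/s
Outlet flows (mol/s): A 3.0672, H₂ 3.0672, B 2.6128
Sensible, products 25→59.4 °C: 34.225 kJ/s
Q = ΔH = -490.58 kJ/s = -490.58 kW
Heat removed = 29435 kJ/min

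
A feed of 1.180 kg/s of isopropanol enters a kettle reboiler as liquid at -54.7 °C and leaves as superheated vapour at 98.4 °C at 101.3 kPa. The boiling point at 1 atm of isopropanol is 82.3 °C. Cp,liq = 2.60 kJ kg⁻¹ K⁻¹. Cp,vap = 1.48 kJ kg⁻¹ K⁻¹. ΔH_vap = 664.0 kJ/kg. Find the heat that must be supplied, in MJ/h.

Q = 4440 MJ/h

liquid -54.7→82.3 °C: 356.2 kJ/kg
vaporisation at 82.3 °C: 664 kJ/kg
vapour 82.3→98.4 °C: 23.828 kJ/kg
Δh = 356.2 + 664 + 23.828 = 1044 kJ/kg
Q = ṁ·Δh = 1.180 kg/s × 1044 kJ/kg = 1232 kJ/s
|Q| = 1232 kW = 4435 MJ/h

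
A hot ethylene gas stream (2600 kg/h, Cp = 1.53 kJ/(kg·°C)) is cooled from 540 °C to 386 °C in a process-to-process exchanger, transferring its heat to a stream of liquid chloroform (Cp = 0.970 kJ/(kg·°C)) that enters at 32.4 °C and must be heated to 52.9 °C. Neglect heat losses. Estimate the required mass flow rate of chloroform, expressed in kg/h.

ṁ_c = 30800 kg/h

Heat released by hot stream: Q = 2600 × 1.53 × (540 − 386) = 612610 kJ/h
Energy balance on cold side (adiabatic exchanger): Q = ṁ_c·Cp_c·(T_c,out − T_c,in)
ṁ_c = 612610 / [0.970 × (52.9 − 32.4)] = 30808 kg/h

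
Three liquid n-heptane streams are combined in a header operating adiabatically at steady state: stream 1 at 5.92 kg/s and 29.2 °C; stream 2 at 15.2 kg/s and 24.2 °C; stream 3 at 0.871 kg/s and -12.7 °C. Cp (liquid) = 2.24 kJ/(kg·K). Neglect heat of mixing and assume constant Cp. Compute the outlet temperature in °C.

Energy balance with Q = 0: Σ ṁᵢCp,ᵢ(T_out − Tᵢ) = 0
T_out = Σ ṁᵢCp,ᵢTᵢ / Σ ṁᵢCp,ᵢ
      = 1186.4 / 49.26 = 24.085 °C

T_out = 24.1 °C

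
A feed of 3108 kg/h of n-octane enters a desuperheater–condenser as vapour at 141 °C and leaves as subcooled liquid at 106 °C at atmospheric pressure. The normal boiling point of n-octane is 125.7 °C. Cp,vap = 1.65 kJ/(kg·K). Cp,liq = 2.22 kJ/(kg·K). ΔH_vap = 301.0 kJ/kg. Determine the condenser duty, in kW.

vapour 141→125.7 °C: -25.245 kJ/kg
condensation at 125.7 °C: -301 kJ/kg
liquid 125.7→106 °C: -43.734 kJ/kg
Δh = -25.245 + -301 + -43.734 = -369.98 kJ/kg
Q = ṁ·Δh = 3108 kg/h × -369.98 kJ/kg = -1.1499e+06 kJ/h
|Q| = 319.42 kW

Q_c = 319 kW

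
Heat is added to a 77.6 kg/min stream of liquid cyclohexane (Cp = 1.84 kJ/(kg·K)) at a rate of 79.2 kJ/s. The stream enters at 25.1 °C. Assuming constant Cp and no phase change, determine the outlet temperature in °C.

T_out = 58.4 °C

Q = 79.2 kJ/s = 4752 kJ/min
ΔT = Q/(ṁ·Cp) = 4752/(77.6×1.84) = 33.281 K
T_out = 25.1 + 33.281 = 58.381 °C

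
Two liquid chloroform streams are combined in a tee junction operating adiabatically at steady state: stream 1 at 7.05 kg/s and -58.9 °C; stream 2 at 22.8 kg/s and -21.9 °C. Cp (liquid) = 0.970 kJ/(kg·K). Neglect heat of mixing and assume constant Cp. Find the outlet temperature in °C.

T_out = -30.6 °C

Energy balance with Q = 0: Σ ṁᵢCp,ᵢ(T_out − Tᵢ) = 0
T_out = Σ ṁᵢCp,ᵢTᵢ / Σ ṁᵢCp,ᵢ
      = -887.13 / 28.954 = -30.639 °C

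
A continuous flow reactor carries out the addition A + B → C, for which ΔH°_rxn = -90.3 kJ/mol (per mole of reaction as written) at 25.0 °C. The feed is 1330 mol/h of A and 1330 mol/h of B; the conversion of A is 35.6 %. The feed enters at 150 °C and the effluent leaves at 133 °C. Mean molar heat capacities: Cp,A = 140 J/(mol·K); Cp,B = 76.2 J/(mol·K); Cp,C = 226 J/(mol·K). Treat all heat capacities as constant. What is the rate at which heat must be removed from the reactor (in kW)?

Q_out = 13.1 kW

Extent of reaction ξ = 0.356 × 1330 = 473.48 mol/h
Reaction term: ξ·ΔH°_rxn = 473.48 × -90.3 = -42755 kJ/h
Sensible, feed 150→25 °C: -35943 kJ/h
Outlet flows (mol/h): A 856.52, B 856.52, C 473.48
Sensible, products 25→133 °C: 31556 kJ/h
Q = ΔH = -47142 kJ/h = -13.095 kW
Heat removed = 13.095 kW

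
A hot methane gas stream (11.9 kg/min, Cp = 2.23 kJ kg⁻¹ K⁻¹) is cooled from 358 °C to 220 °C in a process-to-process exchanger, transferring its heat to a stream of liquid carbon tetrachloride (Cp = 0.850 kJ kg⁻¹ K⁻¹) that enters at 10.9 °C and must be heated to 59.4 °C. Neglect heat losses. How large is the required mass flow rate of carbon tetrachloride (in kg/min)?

Heat released by hot stream: Q = 11.9 × 2.23 × (358 − 220) = 3662.1 kJ/min
Energy balance on cold side (adiabatic exchanger): Q = ṁ_c·Cp_c·(T_c,out − T_c,in)
ṁ_c = 3662.1 / [0.850 × (59.4 − 10.9)] = 88.832 kg/min

ṁ_c = 88.8 kg/min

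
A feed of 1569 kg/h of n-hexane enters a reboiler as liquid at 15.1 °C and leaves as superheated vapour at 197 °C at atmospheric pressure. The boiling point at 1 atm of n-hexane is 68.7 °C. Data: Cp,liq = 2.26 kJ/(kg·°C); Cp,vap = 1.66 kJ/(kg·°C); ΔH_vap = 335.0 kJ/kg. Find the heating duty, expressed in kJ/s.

Q = 292 kJ/s

liquid 15.1→68.7 °C: 121.14 kJ/kg
vaporisation at 68.7 °C: 335 kJ/kg
vapour 68.7→197 °C: 212.98 kJ/kg
Δh = 121.14 + 335 + 212.98 = 669.11 kJ/kg
Q = ṁ·Δh = 1569 kg/h × 669.11 kJ/kg = 1.0498e+06 kJ/h
|Q| = 291.62 kW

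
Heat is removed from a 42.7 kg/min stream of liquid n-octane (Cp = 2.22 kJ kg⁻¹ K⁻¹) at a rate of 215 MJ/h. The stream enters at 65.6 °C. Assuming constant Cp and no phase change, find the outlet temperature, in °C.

T_out = 27.8 °C

Q = 215 MJ/h = 3583.3 kJ/min
ΔT = Q/(ṁ·Cp) = 3583.3/(42.7×2.22) = 37.801 K
T_out = 65.6 − 37.801 = 27.799 °C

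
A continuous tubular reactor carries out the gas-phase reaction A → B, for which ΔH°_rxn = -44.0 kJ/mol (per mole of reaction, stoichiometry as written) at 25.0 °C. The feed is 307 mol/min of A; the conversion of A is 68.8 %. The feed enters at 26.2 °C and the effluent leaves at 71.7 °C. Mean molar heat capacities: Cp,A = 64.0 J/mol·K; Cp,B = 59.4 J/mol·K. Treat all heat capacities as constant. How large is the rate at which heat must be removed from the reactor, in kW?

Extent of reaction ξ = 0.688 × 307 = 211.22 mol/min
Reaction term: ξ·ΔH°_rxn = 211.22 × -44.0 = -9293.5 kJ/min
Sensible, feed 26.2→25 °C: -23.578 kJ/min
Outlet flows (mol/min): A 95.784, B 211.22
Sensible, products 25→71.7 °C: 872.19 kJ/min
Q = ΔH = -8444.9 kJ/min = -140.75 kW
Heat removed = 140.75 kW

Q_out = 141 kW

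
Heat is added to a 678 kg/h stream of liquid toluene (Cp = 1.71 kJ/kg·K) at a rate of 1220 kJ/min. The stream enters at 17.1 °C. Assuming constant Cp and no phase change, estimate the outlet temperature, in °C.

Q = 1220 kJ/min = 73200 kJ/h
ΔT = Q/(ṁ·Cp) = 73200/(678×1.71) = 63.137 K
T_out = 17.1 + 63.137 = 80.237 °C

T_out = 80.2 °C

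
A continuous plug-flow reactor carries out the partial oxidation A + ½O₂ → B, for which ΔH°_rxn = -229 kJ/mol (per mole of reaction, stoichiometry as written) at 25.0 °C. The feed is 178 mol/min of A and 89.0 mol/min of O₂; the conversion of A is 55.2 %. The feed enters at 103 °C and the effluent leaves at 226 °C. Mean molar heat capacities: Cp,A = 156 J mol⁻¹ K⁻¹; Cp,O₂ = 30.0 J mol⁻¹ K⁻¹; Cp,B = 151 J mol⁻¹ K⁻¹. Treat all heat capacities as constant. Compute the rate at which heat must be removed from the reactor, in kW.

Q_out = 319 kW

Extent of reaction ξ = 0.552 × 178 = 98.256 mol/min
Reaction term: ξ·ΔH°_rxn = 98.256 × -229 = -22501 kJ/min
Sensible, feed 103→25 °C: -2374.2 kJ/min
Outlet flows (mol/min): A 79.744, O₂ 39.872, B 98.256
Sensible, products 25→226 °C: 5723 kJ/min
Q = ΔH = -19152 kJ/min = -319.2 kW
Heat removed = 319.2 kW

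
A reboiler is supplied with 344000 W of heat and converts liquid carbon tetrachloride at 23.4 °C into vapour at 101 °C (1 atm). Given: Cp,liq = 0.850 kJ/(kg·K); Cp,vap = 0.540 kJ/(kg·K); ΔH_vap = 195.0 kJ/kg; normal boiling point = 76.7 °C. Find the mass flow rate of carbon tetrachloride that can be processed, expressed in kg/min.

Δh = 0.850×(76.7−23.4) + 195.0 + 0.540×(101−76.7) = 253.43 kJ/kg
Q = 344000 W = 344 kJ/s = 20640 kJ/min
ṁ = Q/Δh = 20640 / 253.43 = 81.444 kg/min

ṁ = 81.4 kg/min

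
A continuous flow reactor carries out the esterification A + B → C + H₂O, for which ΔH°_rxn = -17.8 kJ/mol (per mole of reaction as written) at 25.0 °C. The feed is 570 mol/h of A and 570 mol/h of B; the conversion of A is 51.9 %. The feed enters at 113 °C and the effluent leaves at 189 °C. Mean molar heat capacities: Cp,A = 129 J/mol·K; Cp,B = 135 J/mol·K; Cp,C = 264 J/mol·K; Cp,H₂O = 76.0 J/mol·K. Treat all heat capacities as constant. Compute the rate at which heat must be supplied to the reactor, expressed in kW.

Extent of reaction ξ = 0.519 × 570 = 295.83 mol/h
Reaction term: ξ·ΔH°_rxn = 295.83 × -17.8 = -5265.8 kJ/h
Sensible, feed 113→25 °C: -13242 kJ/h
Outlet flows (mol/h): A 274.17, B 274.17, C 295.83, H₂O 295.83
Sensible, products 25→189 °C: 28366 kJ/h
Q = ΔH = 9857.9 kJ/h = 2.7383 kW
Heat supplied = 2.7383 kW

Q_in = 2.74 kW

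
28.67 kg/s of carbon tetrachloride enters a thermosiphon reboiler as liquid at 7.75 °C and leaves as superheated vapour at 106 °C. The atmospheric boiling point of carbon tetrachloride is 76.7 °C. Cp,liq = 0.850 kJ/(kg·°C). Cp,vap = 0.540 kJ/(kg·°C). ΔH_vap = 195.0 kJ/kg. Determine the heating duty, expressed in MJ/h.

Q = 27800 MJ/h

liquid 7.75→76.7 °C: 58.608 kJ/kg
vaporisation at 76.7 °C: 195 kJ/kg
vapour 76.7→106 °C: 15.822 kJ/kg
Δh = 58.608 + 195 + 15.822 = 269.43 kJ/kg
Q = ṁ·Δh = 28.67 kg/s × 269.43 kJ/kg = 7724.5 kJ/s
|Q| = 7724.5 kW = 27808 MJ/h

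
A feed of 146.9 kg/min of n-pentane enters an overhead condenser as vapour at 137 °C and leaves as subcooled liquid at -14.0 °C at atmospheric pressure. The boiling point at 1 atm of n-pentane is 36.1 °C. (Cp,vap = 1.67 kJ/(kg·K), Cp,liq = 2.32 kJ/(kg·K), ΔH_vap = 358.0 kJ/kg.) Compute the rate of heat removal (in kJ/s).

Q_c = 1570 kJ/s

vapour 137→36.1 °C: -168.5 kJ/kg
condensation at 36.1 °C: -358 kJ/kg
liquid 36.1→-14.0 °C: -116.23 kJ/kg
Δh = -168.5 + -358 + -116.23 = -642.74 kJ/kg
Q = ṁ·Δh = 146.9 kg/min × -642.74 kJ/kg = -94418 kJ/min
|Q| = 1573.6 kW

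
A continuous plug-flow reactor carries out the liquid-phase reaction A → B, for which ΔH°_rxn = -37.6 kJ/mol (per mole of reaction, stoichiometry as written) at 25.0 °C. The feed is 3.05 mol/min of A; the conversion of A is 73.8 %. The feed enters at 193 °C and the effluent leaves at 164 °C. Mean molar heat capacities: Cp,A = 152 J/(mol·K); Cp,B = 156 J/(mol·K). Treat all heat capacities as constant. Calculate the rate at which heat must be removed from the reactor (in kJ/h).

Extent of reaction ξ = 0.738 × 3.05 = 2.2509 mol/min
Reaction term: ξ·ΔH°_rxn = 2.2509 × -37.6 = -84.634 kJ/min
Sensible, feed 193→25 °C: -77.885 kJ/min
Outlet flows (mol/min): A 0.7991, B 2.2509
Sensible, products 25→164 °C: 65.692 kJ/min
Q = ΔH = -96.827 kJ/min = -1.6138 kW
Heat removed = 5809.6 kJ/h

Q_out = 5810 kJ/h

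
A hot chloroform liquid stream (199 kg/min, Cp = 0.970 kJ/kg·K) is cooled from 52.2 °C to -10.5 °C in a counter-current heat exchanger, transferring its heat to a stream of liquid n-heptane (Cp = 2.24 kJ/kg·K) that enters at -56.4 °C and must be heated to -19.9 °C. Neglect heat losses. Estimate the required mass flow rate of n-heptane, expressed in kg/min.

Heat released by hot stream: Q = 199 × 0.970 × (52.2 − -10.5) = 12103 kJ/min
Energy balance on cold side (adiabatic exchanger): Q = ṁ_c·Cp_c·(T_c,out − T_c,in)
ṁ_c = 12103 / [2.24 × (-19.9 − -56.4)] = 148.03 kg/min

ṁ_c = 148 kg/min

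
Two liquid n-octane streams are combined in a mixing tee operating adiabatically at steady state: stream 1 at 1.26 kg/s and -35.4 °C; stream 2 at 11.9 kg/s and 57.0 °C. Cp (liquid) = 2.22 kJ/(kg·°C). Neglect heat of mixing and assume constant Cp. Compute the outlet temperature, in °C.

Energy balance with Q = 0: Σ ṁᵢCp,ᵢ(T_out − Tᵢ) = 0
Σ ṁᵢCp,ᵢTᵢ = 1.26×2.22×-35.4 + 11.9×2.22×57.0 = 1406.8
Σ ṁᵢCp,ᵢ = 1.26×2.22 + 11.9×2.22 = 29.215
T_out = 1406.8 / 29.215 = 48.153 °C

T_out = 48.2 °C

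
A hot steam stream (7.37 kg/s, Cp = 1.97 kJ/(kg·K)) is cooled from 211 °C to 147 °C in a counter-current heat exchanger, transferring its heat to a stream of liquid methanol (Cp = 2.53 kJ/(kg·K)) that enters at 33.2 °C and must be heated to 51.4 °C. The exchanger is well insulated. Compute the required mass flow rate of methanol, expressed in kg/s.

Heat released by hot stream: Q = 7.37 × 1.97 × (211 − 147) = 929.21 kJ/s
Energy balance on cold side (adiabatic exchanger): Q = ṁ_c·Cp_c·(T_c,out − T_c,in)
ṁ_c = 929.21 / [2.53 × (51.4 − 33.2)] = 20.18 kg/s

ṁ_c = 20.2 kg/s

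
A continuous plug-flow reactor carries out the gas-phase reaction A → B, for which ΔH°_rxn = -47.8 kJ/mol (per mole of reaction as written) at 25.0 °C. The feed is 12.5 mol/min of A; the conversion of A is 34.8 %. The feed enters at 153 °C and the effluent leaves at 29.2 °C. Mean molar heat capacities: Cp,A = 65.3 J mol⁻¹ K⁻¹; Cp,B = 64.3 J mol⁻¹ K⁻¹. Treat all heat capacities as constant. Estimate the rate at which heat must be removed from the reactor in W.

Q_out = 5150 W

Extent of reaction ξ = 0.348 × 12.5 = 4.35 mol/min
Reaction term: ξ·ΔH°_rxn = 4.35 × -47.8 = -207.93 kJ/min
Sensible, feed 153→25 °C: -104.48 kJ/min
Outlet flows (mol/min): A 8.15, B 4.35
Sensible, products 25→29.2 °C: 3.41 kJ/min
Q = ΔH = -309 kJ/min = -5.15 kW
Heat removed = 5150 W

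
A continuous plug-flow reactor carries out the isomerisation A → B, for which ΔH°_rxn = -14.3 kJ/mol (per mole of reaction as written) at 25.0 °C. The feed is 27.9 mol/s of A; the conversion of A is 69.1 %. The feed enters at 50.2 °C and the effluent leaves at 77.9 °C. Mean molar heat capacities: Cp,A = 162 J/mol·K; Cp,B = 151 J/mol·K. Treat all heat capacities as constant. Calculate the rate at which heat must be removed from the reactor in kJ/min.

Q_out = 9700 kJ/min

Extent of reaction ξ = 0.691 × 27.9 = 19.279 mol/s
Reaction term: ξ·ΔH°_rxn = 19.279 × -14.3 = -275.69 kJ/s
Sensible, feed 50.2→25 °C: -113.9 kJ/s
Outlet flows (mol/s): A 8.6211, B 19.279
Sensible, products 25→77.9 °C: 227.88 kJ/s
Q = ΔH = -161.71 kJ/s = -161.71 kW
Heat removed = 9702.5 kJ/min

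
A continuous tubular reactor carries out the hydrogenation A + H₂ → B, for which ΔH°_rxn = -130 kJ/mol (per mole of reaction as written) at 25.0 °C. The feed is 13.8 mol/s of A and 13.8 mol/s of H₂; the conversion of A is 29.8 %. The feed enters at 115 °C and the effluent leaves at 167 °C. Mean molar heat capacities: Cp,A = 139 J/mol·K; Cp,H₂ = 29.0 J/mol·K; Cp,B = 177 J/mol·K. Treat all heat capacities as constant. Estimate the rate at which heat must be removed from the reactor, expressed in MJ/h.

Q_out = 1470 MJ/h

Extent of reaction ξ = 0.298 × 13.8 = 4.1124 mol/s
Reaction term: ξ·ΔH°_rxn = 4.1124 × -130 = -534.61 kJ/s
Sensible, feed 115→25 °C: -208.66 kJ/s
Outlet flows (mol/s): A 9.6876, H₂ 9.6876, B 4.1124
Sensible, products 25→167 °C: 334.47 kJ/s
Q = ΔH = -408.8 kJ/s = -408.8 kW
Heat removed = 1471.7 MJ/h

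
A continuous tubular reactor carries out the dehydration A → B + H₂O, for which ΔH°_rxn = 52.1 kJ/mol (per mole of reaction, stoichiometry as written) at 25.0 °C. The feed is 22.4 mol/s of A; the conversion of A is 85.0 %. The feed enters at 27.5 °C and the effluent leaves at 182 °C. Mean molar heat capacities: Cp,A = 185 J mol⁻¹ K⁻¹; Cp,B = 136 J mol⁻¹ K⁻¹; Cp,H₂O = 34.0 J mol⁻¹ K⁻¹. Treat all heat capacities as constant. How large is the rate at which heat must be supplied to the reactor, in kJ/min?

Extent of reaction ξ = 0.850 × 22.4 = 19.04 mol/s
Reaction term: ξ·ΔH°_rxn = 19.04 × 52.1 = 991.98 kJ/s
Sensible, feed 27.5→25 °C: -10.36 kJ/s
Outlet flows (mol/s): A 3.36, B 19.04, H₂O 19.04
Sensible, products 25→182 °C: 605.77 kJ/s
Q = ΔH = 1587.4 kJ/s = 1587.4 kW
Heat supplied = 95244 kJ/min

Q_in = 95200 kJ/min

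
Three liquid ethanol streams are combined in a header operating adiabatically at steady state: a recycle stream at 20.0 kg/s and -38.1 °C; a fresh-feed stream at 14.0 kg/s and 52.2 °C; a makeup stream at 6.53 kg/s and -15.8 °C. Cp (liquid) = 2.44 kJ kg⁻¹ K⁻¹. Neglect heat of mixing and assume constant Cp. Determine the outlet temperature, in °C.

No heat crosses the boundary, so H_out = H_in.
T_out = Σ ṁᵢCp,ᵢTᵢ / Σ ṁᵢCp,ᵢ
      = -327.87 / 98.893 = -3.3154 °C

T_out = -3.32 °C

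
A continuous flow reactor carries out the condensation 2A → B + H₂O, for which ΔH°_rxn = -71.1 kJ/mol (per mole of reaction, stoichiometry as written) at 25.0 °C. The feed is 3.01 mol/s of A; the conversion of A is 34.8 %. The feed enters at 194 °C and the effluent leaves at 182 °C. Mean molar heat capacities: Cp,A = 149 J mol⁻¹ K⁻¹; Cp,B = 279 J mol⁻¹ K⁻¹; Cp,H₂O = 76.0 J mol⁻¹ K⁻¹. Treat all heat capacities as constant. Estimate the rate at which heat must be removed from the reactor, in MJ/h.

Extent of reaction ξ = 0.348 × 3.01 / 2 = 0.52374 mol/s
Reaction term: ξ·ΔH°_rxn = 0.52374 × -71.1 = -37.238 kJ/s
Sensible, feed 194→25 °C: -75.795 kJ/s
Outlet flows (mol/s): A 1.9625, B 0.52374, H₂O 0.52374
Sensible, products 25→182 °C: 75.1 kJ/s
Q = ΔH = -37.933 kJ/s = -37.933 kW
Heat removed = 136.56 MJ/h

Q_out = 137 MJ/h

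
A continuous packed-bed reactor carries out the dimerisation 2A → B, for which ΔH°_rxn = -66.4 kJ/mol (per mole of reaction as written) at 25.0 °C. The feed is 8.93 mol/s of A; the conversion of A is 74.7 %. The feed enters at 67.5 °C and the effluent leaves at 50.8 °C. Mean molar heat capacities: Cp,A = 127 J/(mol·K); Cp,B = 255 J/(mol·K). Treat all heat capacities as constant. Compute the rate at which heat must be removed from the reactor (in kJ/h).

Q_out = 865000 kJ/h

Extent of reaction ξ = 0.747 × 8.93 / 2 = 3.3354 mol/s
Reaction term: ξ·ΔH°_rxn = 3.3354 × -66.4 = -221.47 kJ/s
Sensible, feed 67.5→25 °C: -48.2 kJ/s
Outlet flows (mol/s): A 2.2593, B 3.3354
Sensible, products 25→50.8 °C: 29.346 kJ/s
Q = ΔH = -240.32 kJ/s = -240.32 kW
Heat removed = 865160 kJ/h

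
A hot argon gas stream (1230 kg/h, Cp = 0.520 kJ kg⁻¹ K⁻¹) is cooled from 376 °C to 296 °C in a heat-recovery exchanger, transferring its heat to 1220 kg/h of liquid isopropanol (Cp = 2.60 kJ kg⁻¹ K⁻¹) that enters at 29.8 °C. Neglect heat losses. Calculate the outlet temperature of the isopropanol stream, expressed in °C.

Heat released by hot stream: Q = 1230 × 0.520 × (376 − 296) = 51168 kJ/h
Energy balance on cold side (adiabatic exchanger): Q = ṁ_c·Cp_c·(T_c,out − T_c,in)
T_c,out = 29.8 + 51168/(1220 × 2.60) = 45.931 °C

T_c,out = 45.9 °C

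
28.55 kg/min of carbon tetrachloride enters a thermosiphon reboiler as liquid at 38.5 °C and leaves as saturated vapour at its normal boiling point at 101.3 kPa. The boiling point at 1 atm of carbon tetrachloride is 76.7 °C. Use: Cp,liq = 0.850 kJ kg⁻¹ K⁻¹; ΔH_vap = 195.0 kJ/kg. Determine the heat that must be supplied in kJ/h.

liquid 38.5→76.7 °C: 32.47 kJ/kg
vaporisation at 76.7 °C: 195 kJ/kg
Δh = 32.47 + 195 = 227.47 kJ/kg
Q = ṁ·Δh = 28.55 kg/min × 227.47 kJ/kg = 6494.3 kJ/min
|Q| = 108.24 kW = 389660 kJ/h

Q = 390000 kJ/h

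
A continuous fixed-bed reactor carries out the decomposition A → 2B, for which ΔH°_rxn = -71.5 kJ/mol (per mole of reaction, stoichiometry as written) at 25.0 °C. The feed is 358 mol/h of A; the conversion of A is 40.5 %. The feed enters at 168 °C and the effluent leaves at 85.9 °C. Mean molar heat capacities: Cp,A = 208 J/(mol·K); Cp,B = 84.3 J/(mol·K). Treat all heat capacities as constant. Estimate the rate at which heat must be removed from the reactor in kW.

Q_out = 4.67 kW

Extent of reaction ξ = 0.405 × 358 = 144.99 mol/h
Reaction term: ξ·ΔH°_rxn = 144.99 × -71.5 = -10367 kJ/h
Sensible, feed 168→25 °C: -10648 kJ/h
Outlet flows (mol/h): A 213.01, B 289.98
Sensible, products 25→85.9 °C: 4187 kJ/h
Q = ΔH = -16828 kJ/h = -4.6745 kW
Heat removed = 4.6745 kW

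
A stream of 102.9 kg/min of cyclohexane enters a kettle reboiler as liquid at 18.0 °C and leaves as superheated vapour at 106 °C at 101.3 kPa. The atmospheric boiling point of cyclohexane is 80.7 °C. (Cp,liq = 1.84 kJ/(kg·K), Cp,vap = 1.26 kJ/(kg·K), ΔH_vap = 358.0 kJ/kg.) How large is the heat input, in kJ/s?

Q = 866 kJ/s

liquid 18.0→80.7 °C: 115.37 kJ/kg
vaporisation at 80.7 °C: 358 kJ/kg
vapour 80.7→106 °C: 31.878 kJ/kg
Δh = 115.37 + 358 + 31.878 = 505.25 kJ/kg
Q = ṁ·Δh = 102.9 kg/min × 505.25 kJ/kg = 51990 kJ/min
|Q| = 866.5 kW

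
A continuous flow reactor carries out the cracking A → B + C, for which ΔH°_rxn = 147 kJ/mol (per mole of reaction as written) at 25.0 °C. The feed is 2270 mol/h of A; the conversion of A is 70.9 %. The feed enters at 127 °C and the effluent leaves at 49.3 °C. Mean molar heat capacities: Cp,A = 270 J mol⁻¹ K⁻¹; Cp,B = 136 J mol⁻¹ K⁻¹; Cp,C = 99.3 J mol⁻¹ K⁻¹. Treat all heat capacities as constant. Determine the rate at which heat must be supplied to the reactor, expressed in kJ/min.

Extent of reaction ξ = 0.709 × 2270 = 1609.4 mol/h
Reaction term: ξ·ΔH°_rxn = 1609.4 × 147 = 236590 kJ/h
Sensible, feed 127→25 °C: -62516 kJ/h
Outlet flows (mol/h): A 660.57, B 1609.4, C 1609.4
Sensible, products 25→49.3 °C: 13536 kJ/h
Q = ΔH = 187610 kJ/h = 52.113 kW
Heat supplied = 3126.8 kJ/min

Q_in = 3130 kJ/min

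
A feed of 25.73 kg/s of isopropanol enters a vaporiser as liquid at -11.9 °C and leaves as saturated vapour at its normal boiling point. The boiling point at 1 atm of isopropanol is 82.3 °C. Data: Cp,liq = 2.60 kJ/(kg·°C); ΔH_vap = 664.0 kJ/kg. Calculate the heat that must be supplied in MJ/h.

liquid -11.9→82.3 °C: 244.92 kJ/kg
vaporisation at 82.3 °C: 664 kJ/kg
Δh = 244.92 + 664 = 908.92 kJ/kg
Q = ṁ·Δh = 25.73 kg/s × 908.92 kJ/kg = 23387 kJ/s
|Q| = 23387 kW = 84191 MJ/h

Q = 84200 MJ/h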